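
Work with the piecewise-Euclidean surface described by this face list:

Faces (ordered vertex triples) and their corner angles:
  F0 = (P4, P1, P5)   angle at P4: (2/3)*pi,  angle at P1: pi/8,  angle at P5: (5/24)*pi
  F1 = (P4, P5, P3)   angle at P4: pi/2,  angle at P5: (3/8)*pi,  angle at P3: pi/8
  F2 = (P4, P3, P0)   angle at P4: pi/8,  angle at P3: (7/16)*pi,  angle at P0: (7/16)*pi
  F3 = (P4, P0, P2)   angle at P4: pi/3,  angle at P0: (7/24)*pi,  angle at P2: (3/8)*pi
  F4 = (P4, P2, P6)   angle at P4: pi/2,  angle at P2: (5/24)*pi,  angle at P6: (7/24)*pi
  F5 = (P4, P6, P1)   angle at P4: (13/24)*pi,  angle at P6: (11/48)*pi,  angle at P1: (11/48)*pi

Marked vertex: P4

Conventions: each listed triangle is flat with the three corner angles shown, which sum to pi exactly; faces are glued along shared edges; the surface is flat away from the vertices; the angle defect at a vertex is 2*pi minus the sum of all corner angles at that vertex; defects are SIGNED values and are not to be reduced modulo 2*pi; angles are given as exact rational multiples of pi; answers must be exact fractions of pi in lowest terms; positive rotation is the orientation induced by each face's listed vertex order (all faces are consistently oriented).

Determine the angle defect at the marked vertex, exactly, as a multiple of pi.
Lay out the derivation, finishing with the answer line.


Sum of corner angles at P4: (8/3)*pi
defect = 2*pi - (8/3)*pi

Answer: defect(P4) = (-2/3)*pi


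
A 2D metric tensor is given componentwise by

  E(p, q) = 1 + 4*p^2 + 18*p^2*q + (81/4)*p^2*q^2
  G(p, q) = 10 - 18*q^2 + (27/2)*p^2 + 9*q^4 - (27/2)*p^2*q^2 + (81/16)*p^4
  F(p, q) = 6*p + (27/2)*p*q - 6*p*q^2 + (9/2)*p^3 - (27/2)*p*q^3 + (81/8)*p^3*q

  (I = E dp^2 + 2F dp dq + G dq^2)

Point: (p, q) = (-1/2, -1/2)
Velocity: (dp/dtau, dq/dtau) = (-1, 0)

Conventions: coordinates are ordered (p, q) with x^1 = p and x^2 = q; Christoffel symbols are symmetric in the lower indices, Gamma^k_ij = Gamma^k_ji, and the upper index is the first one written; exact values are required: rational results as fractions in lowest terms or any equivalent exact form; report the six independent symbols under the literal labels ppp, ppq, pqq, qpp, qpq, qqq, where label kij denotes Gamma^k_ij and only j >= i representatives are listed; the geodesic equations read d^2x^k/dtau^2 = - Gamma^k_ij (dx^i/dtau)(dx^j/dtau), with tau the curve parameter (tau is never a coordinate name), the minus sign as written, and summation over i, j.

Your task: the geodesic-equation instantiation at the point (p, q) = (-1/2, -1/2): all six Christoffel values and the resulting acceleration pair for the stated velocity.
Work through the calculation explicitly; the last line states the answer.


E = 65/64, F = 45/128, G = 2281/256 at the point
E_p = -1/16, E_q = -9/16, F_p = -63/64, F_q = -381/64, G_p = -405/32, G_q = 135/8
EG - F^2 = 2285/256;  g^inv = (256/2285) * [[2281/256, -45/128], [-45/128, 65/64]]
first-kind symbols [ij,l] = (1/2)(d_i g_jl + d_j g_il - d_l g_ij): [pp,p] = E_p/2 = -1/32, [pp,q] = F_p - E_q/2 = -45/64, [pq,p] = E_q/2 = -9/32, [pq,q] = G_p/2 = -405/64, [qq,p] = F_q - G_p/2 = 3/8, [qq,q] = G_q/2 = 135/16
Gamma^p_ij = (G*[ij,p] - F*[ij,q])/(EG - F^2), Gamma^q_ij = (E*[ij,q] - F*[ij,p])/(EG - F^2)
Gamma_ppp = -8/2285, Gamma_ppq = -72/2285, Gamma_pqq = 96/2285, Gamma_qpp = -36/457, Gamma_qpq = -324/457, Gamma_qqq = 432/457
d^2p/dtau^2 = -(Gamma_ppp*(-1)^2 + 2*Gamma_ppq*(-1)*(0) + Gamma_pqq*(0)^2) = 8/2285
d^2q/dtau^2 = -(Gamma_qpp*(-1)^2 + 2*Gamma_qpq*(-1)*(0) + Gamma_qqq*(0)^2) = 36/457

Answer: Gamma_ppp = -8/2285, Gamma_ppq = -72/2285, Gamma_pqq = 96/2285, Gamma_qpp = -36/457, Gamma_qpq = -324/457, Gamma_qqq = 432/457; accelerations (d^2p/dtau^2, d^2q/dtau^2) = (8/2285, 36/457)


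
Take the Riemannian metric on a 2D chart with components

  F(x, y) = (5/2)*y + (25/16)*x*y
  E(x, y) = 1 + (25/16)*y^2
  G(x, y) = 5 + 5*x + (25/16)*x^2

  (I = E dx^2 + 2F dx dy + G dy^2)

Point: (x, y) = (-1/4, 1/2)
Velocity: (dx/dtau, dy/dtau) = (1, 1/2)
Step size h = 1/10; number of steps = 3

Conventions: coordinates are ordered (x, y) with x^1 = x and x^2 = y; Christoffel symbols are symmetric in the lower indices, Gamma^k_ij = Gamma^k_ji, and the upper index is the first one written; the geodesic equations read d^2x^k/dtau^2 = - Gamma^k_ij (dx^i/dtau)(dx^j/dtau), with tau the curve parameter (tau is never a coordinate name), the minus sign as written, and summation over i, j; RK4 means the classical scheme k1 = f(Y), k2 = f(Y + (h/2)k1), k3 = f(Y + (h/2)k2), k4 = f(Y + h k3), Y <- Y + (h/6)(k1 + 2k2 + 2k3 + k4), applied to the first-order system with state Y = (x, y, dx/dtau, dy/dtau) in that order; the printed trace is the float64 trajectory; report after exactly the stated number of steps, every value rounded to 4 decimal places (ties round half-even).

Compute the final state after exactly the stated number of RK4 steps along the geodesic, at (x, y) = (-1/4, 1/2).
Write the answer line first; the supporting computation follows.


Answer: x = 0.0427, y = 0.6307, dx/dtau = 0.9546, dy/dtau = 0.3802

f(Y) = (dx/dtau, dy/dtau, -Gamma^x_ij Y'^i Y'^j, -Gamma^y_ij Y'^i Y'^j) with the Gammas evaluated at the stage position; h = 0.100000; intermediate values shown to 6 dp
step 0: x = -0.2500, y = 0.5000, dx/dtau = 1.0000, dy/dtau = 0.5000
step 1:
  k1: at (x, y) = (-0.250000, 0.500000), (dx/dtau, dy/dtau) = (1.000000, 0.500000); Gamma_xxx = 0.000000, Gamma_xxy = 0.184332, Gamma_xyy = 0.000000, Gamma_yxx = 0.000000, Gamma_yxy = 0.497696, Gamma_yyy = 0.000000; k1 = (1.000000, 0.500000, -0.184332, -0.497696)
  k2: at (x, y) = (-0.200000, 0.525000), (dx/dtau, dy/dtau) = (0.990783, 0.475115); Gamma_xxx = 0.000000, Gamma_xxy = 0.182569, Gamma_xyy = 0.000000, Gamma_yxx = 0.000000, Gamma_yxy = 0.486851, Gamma_yyy = 0.000000; k2 = (0.990783, 0.475115, -0.171884, -0.458357)
  k3: at (x, y) = (-0.200461, 0.523756), (dx/dtau, dy/dtau) = (0.991406, 0.477082); Gamma_xxx = 0.000000, Gamma_xxy = 0.182301, Gamma_xyy = 0.000000, Gamma_yxx = 0.000000, Gamma_yxy = 0.487130, Gamma_yyy = 0.000000; k3 = (0.991406, 0.477082, -0.172450, -0.460808)
  k4: at (x, y) = (-0.150859, 0.547708), (dx/dtau, dy/dtau) = (0.982755, 0.453919); Gamma_xxx = 0.000000, Gamma_xxy = 0.180168, Gamma_xyy = 0.000000, Gamma_yxx = 0.000000, Gamma_yxy = 0.476692, Gamma_yyy = 0.000000; k4 = (0.982755, 0.453919, -0.160742, -0.425297)
  Y <- Y + (h/6)(k1 + 2k2 + 2k3 + k4): x = -0.1509, y = 0.5476, dx/dtau = 0.9828, dy/dtau = 0.4540
step 2:
  k1: at (x, y) = (-0.150881, 0.547639), (dx/dtau, dy/dtau) = (0.982771, 0.453978); Gamma_xxx = 0.000000, Gamma_xxy = 0.180153, Gamma_xyy = 0.000000, Gamma_yxx = 0.000000, Gamma_yxy = 0.476707, Gamma_yyy = 0.000000; k1 = (0.982771, 0.453978, -0.160753, -0.425372)
  k2: at (x, y) = (-0.101743, 0.570337), (dx/dtau, dy/dtau) = (0.974733, 0.432709); Gamma_xxx = 0.000000, Gamma_xxy = 0.177672, Gamma_xyy = 0.000000, Gamma_yxx = 0.000000, Gamma_yxy = 0.466738, Gamma_yyy = 0.000000; k2 = (0.974733, 0.432709, -0.149876, -0.393718)
  k3: at (x, y) = (-0.102144, 0.569274), (dx/dtau, dy/dtau) = (0.975277, 0.434292); Gamma_xxx = 0.000000, Gamma_xxy = 0.177474, Gamma_xyy = 0.000000, Gamma_yxx = 0.000000, Gamma_yxy = 0.466964, Gamma_yyy = 0.000000; k3 = (0.975277, 0.434292, -0.150340, -0.395570)
  k4: at (x, y) = (-0.053353, 0.591068), (dx/dtau, dy/dtau) = (0.967737, 0.414421); Gamma_xxx = 0.000000, Gamma_xxy = 0.174796, Gamma_xyy = 0.000000, Gamma_yxx = 0.000000, Gamma_yxy = 0.457388, Gamma_yyy = 0.000000; k4 = (0.967737, 0.414421, -0.140204, -0.366871)
  Y <- Y + (h/6)(k1 + 2k2 + 2k3 + k4): x = -0.0534, y = 0.5910, dx/dtau = 0.9677, dy/dtau = 0.4145
step 3:
  k1: at (x, y) = (-0.053372, 0.591012), (dx/dtau, dy/dtau) = (0.967748, 0.414464); Gamma_xxx = 0.000000, Gamma_xxy = 0.174786, Gamma_xyy = 0.000000, Gamma_yxx = 0.000000, Gamma_yxy = 0.457399, Gamma_yyy = 0.000000; k1 = (0.967748, 0.414464, -0.140212, -0.366923)
  k2: at (x, y) = (-0.004985, 0.611735), (dx/dtau, dy/dtau) = (0.960737, 0.396118); Gamma_xxx = 0.000000, Gamma_xxy = 0.171918, Gamma_xyy = 0.000000, Gamma_yxx = 0.000000, Gamma_yxy = 0.448253, Gamma_yyy = 0.000000; k2 = (0.960737, 0.396118, -0.130852, -0.341179)
  k3: at (x, y) = (-0.005335, 0.610818), (dx/dtau, dy/dtau) = (0.961205, 0.397405); Gamma_xxx = 0.000000, Gamma_xxy = 0.171768, Gamma_xyy = 0.000000, Gamma_yxx = 0.000000, Gamma_yxy = 0.448437, Gamma_yyy = 0.000000; k3 = (0.961205, 0.397405, -0.131227, -0.342595)
  k4: at (x, y) = (0.042748, 0.630752), (dx/dtau, dy/dtau) = (0.954625, 0.380205); Gamma_xxx = 0.000000, Gamma_xxy = 0.168810, Gamma_xyy = 0.000000, Gamma_yxx = 0.000000, Gamma_yxy = 0.439652, Gamma_yyy = 0.000000; k4 = (0.954625, 0.380205, -0.122540, -0.319146)
  Y <- Y + (h/6)(k1 + 2k2 + 2k3 + k4): x = 0.0427, y = 0.6307, dx/dtau = 0.9546, dy/dtau = 0.3802


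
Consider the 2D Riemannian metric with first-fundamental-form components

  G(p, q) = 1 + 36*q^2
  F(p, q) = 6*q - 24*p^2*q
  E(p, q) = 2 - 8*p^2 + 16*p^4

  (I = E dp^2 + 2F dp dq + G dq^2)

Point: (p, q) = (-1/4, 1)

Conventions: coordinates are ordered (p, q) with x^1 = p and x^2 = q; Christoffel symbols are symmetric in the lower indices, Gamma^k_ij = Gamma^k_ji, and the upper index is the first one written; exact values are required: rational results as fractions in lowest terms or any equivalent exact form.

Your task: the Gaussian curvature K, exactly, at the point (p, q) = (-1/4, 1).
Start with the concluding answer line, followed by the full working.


Answer: K = 3072/361201

E = 25/16, F = 9/2, G = 37, EG - F^2 = 601/16 at the point
E_p = 3, E_q = 0, F_p = 12, F_q = 9/2, G_p = 0, G_q = 72
E_qq = 0, F_pq = 12, G_pp = 0
Evaluate Brioschi's two determinant matrices M1, M2 and divide by (EG - F^2)^2.
M1 = [[-E_qq/2 + F_pq - G_pp/2, E_p/2, F_p - E_q/2], [F_q - G_p/2, E, F], [G_q/2, F, G]] = [[12, 3/2, 12], [9/2, 25/16, 9/2], [36, 9/2, 37]]; det M1 = 12
M2 = [[0, E_q/2, G_p/2], [E_q/2, E, F], [G_p/2, F, G]] = [[0, 0, 0], [0, 25/16, 9/2], [0, 9/2, 37]]; det M2 = 0
det M1 - det M2 = 12; K = 12 / (601/16)^2 = 3072/361201


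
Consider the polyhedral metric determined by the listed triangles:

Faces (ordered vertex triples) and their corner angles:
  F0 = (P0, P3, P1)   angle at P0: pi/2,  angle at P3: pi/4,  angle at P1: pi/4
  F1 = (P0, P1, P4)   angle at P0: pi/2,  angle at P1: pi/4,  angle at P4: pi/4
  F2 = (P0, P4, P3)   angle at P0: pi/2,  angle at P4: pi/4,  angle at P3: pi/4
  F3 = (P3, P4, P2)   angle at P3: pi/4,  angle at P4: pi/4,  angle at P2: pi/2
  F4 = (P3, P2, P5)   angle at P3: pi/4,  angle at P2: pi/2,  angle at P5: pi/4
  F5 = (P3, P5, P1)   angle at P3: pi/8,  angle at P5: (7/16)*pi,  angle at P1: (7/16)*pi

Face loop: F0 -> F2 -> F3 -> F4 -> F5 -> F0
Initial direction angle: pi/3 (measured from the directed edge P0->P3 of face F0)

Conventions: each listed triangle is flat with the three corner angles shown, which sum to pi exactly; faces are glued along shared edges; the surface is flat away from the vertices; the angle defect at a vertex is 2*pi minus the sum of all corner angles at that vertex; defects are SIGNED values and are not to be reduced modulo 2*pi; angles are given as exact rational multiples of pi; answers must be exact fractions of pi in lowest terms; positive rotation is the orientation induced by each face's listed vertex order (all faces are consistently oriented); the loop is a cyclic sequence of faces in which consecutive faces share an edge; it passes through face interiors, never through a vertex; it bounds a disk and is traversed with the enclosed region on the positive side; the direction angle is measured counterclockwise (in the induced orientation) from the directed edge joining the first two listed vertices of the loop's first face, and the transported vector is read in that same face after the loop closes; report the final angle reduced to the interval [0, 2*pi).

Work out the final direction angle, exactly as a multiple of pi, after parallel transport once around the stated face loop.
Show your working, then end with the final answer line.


enclosed vertex P3: corner angles sum to (9/8)*pi, defect = 2*pi - (9/8)*pi = (7/8)*pi
transport around the loop rotates by the sum of enclosed defects; add to the initial angle mod 2*pi
final angle = pi/3 + (7/8)*pi = (29/24)*pi (mod 2*pi)

Answer: final direction angle = (29/24)*pi


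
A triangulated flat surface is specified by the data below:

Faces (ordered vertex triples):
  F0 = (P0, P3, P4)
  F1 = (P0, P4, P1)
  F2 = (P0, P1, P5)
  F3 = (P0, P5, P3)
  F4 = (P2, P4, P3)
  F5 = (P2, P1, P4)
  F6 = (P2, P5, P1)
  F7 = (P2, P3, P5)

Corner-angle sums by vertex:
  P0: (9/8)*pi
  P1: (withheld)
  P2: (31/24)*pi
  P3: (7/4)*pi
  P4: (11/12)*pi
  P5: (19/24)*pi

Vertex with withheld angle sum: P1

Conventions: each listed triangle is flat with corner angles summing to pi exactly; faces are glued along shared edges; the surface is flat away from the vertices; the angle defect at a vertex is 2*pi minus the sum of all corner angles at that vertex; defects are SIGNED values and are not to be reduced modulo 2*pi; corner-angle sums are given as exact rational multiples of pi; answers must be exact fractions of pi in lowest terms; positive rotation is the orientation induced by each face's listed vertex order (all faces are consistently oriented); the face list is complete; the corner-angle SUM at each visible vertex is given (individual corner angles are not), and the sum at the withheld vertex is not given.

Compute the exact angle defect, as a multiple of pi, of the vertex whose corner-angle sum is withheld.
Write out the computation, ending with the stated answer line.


V = 6, E = 12, F = 8; chi = V - E + F = 2
Gauss-Bonnet: total defect = 2*pi*chi = 4*pi; visible defects sum to (33/8)*pi

Answer: defect(P1) = -pi/8


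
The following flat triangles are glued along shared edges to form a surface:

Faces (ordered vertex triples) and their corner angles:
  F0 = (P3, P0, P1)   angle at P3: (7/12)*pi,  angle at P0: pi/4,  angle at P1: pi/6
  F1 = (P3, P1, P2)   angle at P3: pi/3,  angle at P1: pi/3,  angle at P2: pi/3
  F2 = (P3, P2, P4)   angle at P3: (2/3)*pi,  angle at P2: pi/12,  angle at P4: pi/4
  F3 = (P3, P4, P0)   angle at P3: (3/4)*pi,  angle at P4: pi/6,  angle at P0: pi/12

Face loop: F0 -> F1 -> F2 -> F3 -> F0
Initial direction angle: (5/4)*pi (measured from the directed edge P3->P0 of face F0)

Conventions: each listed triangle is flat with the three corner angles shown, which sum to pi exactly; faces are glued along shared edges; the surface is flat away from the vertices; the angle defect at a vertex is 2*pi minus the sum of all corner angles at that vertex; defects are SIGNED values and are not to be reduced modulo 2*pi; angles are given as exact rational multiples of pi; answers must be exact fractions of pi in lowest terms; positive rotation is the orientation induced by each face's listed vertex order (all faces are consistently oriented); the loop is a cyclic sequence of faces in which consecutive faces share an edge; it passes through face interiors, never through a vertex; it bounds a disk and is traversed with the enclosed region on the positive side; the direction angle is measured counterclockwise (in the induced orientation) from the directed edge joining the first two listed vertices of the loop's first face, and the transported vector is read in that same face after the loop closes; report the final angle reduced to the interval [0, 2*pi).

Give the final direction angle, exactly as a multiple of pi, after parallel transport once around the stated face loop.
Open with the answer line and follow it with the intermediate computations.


Answer: final direction angle = (11/12)*pi

enclosed vertex P3: corner angles sum to (7/3)*pi, defect = 2*pi - (7/3)*pi = -pi/3
by Gauss-Bonnet the loop rotates the vector by the enclosed defect sum (positive orientation, mod 2*pi)
final angle = (5/4)*pi - pi/3 = (11/12)*pi (mod 2*pi)


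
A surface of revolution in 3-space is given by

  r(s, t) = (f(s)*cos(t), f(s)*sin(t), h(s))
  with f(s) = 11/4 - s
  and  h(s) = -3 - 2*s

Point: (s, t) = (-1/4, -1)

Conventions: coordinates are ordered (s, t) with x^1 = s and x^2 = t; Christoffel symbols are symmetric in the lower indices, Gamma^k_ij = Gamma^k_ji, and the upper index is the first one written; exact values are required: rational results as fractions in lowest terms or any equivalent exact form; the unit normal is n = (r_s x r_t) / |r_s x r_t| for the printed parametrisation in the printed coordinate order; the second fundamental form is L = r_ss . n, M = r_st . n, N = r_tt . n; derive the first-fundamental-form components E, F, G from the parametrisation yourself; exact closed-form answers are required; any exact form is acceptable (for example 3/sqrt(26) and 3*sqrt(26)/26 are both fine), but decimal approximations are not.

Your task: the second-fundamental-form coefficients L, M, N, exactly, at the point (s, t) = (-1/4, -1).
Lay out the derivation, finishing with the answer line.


f = 3, f' = -1, f'' = 0, h' = -2, h'' = 0
E = 5, F = 0, G = 9; answer radicand W^2 = 5
unnormalised second-form numerators: l = 0, m = 0, n = -6; L = l/sqrt(5), and similarly M = m/sqrt(W^2), N = n/sqrt(W^2)

Answer: L = 0, M = 0, N = -6*sqrt(5)/5


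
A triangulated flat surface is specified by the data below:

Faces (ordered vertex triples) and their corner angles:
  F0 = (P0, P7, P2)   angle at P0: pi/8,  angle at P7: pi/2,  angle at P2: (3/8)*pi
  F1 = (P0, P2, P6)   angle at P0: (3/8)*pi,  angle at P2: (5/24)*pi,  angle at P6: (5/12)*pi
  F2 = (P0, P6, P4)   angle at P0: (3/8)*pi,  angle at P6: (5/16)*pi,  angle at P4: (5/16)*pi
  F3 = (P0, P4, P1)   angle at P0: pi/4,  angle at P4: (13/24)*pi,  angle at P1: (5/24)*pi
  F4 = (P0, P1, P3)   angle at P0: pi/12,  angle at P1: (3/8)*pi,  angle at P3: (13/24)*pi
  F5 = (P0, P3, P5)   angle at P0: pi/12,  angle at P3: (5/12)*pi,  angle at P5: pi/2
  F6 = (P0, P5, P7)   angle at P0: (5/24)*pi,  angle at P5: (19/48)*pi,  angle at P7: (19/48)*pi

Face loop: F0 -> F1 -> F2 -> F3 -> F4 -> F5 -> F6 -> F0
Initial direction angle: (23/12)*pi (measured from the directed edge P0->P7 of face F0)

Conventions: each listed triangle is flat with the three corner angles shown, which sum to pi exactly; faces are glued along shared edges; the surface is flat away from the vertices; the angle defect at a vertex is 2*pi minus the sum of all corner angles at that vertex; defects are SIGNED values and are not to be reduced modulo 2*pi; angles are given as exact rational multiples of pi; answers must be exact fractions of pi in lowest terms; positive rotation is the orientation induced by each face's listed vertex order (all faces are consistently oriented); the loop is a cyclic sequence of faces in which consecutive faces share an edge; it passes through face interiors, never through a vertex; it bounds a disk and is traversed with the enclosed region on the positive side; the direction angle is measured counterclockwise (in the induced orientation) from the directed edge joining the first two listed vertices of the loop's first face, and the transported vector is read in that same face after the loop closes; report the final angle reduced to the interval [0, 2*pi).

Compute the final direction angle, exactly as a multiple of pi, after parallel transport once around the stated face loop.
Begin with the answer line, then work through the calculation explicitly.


Answer: final direction angle = (5/12)*pi

enclosed vertex P0: corner angles sum to (3/2)*pi, defect = 2*pi - (3/2)*pi = pi/2
the rotation equals the total enclosed defect, so the final angle is initial + defects (mod 2*pi)
final angle = (23/12)*pi + pi/2 = (5/12)*pi (mod 2*pi)


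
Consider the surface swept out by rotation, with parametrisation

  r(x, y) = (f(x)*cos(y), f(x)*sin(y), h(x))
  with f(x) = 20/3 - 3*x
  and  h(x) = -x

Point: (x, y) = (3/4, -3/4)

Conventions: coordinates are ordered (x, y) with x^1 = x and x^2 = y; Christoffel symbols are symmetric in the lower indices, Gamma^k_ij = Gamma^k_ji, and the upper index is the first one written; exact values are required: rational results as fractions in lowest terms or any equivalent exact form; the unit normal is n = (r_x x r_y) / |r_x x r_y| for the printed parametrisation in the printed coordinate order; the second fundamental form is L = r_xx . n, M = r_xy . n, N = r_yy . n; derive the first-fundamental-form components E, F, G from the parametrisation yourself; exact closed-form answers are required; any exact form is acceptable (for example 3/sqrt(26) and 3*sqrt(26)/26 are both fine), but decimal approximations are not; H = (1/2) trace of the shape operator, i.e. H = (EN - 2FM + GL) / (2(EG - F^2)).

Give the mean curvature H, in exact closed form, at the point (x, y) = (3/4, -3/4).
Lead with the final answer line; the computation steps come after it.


Answer: H = -3*sqrt(10)/265

f = 53/12, f' = -3, f'' = 0, h' = -1, h'' = 0
E = 10, F = 0, G = 2809/144; answer radicand W^2 = 10
unnormalised second-form numerators: l = 0, m = 0, n = -53/12; L = l/sqrt(10), and similarly M = m/sqrt(W^2), N = n/sqrt(W^2)
H = (E*n - 2*F*m + G*l) / (2*(EG - F^2)*sqrt(W^2)); E*n - 2*F*m + G*l = -265/6, EG - F^2 = 14045/72, so H = (-6/53)/sqrt(10)


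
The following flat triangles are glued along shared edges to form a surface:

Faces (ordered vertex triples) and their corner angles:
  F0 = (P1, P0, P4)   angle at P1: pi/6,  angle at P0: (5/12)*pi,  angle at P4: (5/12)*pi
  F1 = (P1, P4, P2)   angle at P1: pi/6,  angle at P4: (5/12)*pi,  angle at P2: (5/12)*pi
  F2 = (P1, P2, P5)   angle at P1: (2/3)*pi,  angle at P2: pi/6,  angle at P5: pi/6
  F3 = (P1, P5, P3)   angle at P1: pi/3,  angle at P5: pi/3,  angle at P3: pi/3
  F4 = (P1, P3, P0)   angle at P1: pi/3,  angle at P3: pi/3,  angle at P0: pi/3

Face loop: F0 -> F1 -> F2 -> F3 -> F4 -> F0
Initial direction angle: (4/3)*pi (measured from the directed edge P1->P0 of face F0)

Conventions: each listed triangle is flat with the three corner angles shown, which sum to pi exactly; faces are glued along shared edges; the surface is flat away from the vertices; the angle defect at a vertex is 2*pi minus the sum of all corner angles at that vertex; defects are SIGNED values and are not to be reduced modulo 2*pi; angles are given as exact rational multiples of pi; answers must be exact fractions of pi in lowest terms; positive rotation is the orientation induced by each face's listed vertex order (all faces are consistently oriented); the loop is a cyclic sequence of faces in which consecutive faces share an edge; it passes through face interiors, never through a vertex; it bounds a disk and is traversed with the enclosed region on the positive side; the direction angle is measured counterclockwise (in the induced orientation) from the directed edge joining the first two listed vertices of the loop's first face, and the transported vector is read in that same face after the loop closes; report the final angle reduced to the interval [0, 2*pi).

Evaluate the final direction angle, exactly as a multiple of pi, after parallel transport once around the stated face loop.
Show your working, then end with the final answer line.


enclosed vertex P1: corner angles sum to (5/3)*pi, defect = 2*pi - (5/3)*pi = pi/3
adding the enclosed defects to the starting angle (mod 2*pi, induced orientation) gives the holonomy
final angle = (4/3)*pi + pi/3 = (5/3)*pi (mod 2*pi)

Answer: final direction angle = (5/3)*pi


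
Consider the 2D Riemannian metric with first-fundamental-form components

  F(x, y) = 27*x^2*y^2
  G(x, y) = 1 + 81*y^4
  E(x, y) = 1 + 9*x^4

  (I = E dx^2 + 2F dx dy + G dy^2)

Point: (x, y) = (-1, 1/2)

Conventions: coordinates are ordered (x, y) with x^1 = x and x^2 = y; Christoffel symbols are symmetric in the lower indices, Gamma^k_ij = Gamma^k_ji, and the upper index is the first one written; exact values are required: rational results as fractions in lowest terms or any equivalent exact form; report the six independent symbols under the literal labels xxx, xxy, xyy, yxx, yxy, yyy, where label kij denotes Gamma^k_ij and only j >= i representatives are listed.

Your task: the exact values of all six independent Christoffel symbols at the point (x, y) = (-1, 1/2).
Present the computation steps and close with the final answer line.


E = 10, F = 27/4, G = 97/16 at the point
E_x = -36, E_y = 0, F_x = -27/2, F_y = 27, G_x = 0, G_y = 81/2
EG - F^2 = 241/16;  g^inv = (16/241) * [[97/16, -27/4], [-27/4, 10]]
first-kind symbols [ij,l] = (1/2)(d_i g_jl + d_j g_il - d_l g_ij): [xx,x] = E_x/2 = -18, [xx,y] = F_x - E_y/2 = -27/2, [xy,x] = E_y/2 = 0, [xy,y] = G_x/2 = 0, [yy,x] = F_y - G_x/2 = 27, [yy,y] = G_y/2 = 81/4
Gamma^x_ij = (G*[ij,x] - F*[ij,y])/(EG - F^2), Gamma^y_ij = (E*[ij,y] - F*[ij,x])/(EG - F^2)

Answer: Gamma_xxx = -288/241, Gamma_xxy = 0, Gamma_xyy = 432/241, Gamma_yxx = -216/241, Gamma_yxy = 0, Gamma_yyy = 324/241


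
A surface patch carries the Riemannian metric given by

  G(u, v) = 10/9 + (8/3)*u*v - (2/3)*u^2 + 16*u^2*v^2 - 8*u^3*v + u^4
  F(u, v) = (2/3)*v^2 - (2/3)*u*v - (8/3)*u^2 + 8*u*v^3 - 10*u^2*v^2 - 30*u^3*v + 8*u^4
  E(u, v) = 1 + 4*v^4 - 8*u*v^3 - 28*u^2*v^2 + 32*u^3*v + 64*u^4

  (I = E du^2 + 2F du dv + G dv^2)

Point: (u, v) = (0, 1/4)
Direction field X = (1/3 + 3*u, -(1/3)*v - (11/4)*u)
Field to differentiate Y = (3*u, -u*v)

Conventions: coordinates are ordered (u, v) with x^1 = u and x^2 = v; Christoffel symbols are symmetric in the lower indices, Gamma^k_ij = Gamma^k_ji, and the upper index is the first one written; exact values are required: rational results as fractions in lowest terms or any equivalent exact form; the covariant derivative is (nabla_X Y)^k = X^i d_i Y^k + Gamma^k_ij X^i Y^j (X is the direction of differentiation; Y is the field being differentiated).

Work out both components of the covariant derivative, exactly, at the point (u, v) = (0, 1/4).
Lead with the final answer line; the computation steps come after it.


Answer: (nabla_X Y)^u = 1, (nabla_X Y)^v = -1/12

E = 65/64, F = 1/24, G = 10/9 at the point
E_u = -1/8, E_v = 1/4, F_u = -1/24, F_v = 1/3, G_u = 2/3, G_v = 0
EG - F^2 = 649/576;  g^inv = (576/649) * [[10/9, -1/24], [-1/24, 65/64]]
first-kind symbols [ij,l] = (1/2)(d_i g_jl + d_j g_il - d_l g_ij): [uu,u] = E_u/2 = -1/16, [uu,v] = F_u - E_v/2 = -1/6, [uv,u] = E_v/2 = 1/8, [uv,v] = G_u/2 = 1/3, [vv,u] = F_v - G_u/2 = 0, [vv,v] = G_v/2 = 0
Gamma^u_ij = (G*[ij,u] - F*[ij,v])/(EG - F^2), Gamma^v_ij = (E*[ij,v] - F*[ij,u])/(EG - F^2)
Gamma_uuu = -36/649, Gamma_uuv = 72/649, Gamma_uvv = 0, Gamma_vuu = -96/649, Gamma_vuv = 192/649, Gamma_vvv = 0
X = (1/3, -1/12), Y = (0, 0) at the point


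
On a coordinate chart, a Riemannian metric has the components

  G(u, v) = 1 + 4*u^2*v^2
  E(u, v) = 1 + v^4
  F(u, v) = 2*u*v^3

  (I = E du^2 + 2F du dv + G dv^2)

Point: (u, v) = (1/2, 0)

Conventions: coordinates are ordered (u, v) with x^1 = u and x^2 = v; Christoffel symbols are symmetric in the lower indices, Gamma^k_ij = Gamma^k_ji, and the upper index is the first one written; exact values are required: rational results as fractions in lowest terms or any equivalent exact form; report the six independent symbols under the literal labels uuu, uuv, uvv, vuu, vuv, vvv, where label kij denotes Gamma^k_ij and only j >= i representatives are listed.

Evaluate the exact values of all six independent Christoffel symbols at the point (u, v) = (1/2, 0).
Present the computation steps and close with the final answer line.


E = 1, F = 0, G = 1 at the point
E_u = 0, E_v = 0, F_u = 0, F_v = 0, G_u = 0, G_v = 0
EG - F^2 = 1;  g^inv = (1) * [[1, 0], [0, 1]]
first-kind symbols [ij,l] = (1/2)(d_i g_jl + d_j g_il - d_l g_ij): [uu,u] = E_u/2 = 0, [uu,v] = F_u - E_v/2 = 0, [uv,u] = E_v/2 = 0, [uv,v] = G_u/2 = 0, [vv,u] = F_v - G_u/2 = 0, [vv,v] = G_v/2 = 0
Gamma^u_ij = (G*[ij,u] - F*[ij,v])/(EG - F^2), Gamma^v_ij = (E*[ij,v] - F*[ij,u])/(EG - F^2)

Answer: Gamma_uuu = 0, Gamma_uuv = 0, Gamma_uvv = 0, Gamma_vuu = 0, Gamma_vuv = 0, Gamma_vvv = 0


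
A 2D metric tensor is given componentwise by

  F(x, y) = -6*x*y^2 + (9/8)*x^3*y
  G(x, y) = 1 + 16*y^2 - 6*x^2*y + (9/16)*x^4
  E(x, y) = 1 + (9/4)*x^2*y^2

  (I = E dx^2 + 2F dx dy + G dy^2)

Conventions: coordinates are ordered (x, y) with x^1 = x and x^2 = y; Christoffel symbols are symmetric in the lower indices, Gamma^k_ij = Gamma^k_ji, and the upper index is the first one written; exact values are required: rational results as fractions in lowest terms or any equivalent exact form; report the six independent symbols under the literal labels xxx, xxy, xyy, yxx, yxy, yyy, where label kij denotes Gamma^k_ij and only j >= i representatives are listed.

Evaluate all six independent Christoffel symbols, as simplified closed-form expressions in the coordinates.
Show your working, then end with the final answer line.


E = 1 + (9/4)*x^2*y^2; F = -6*x*y^2 + (9/8)*x^3*y; G = 1 + 16*y^2 - 6*x^2*y + (9/16)*x^4
Gamma^k_ij = (1/2) g^{kl} (d_i g_jl + d_j g_il - d_l g_ij), with g^inv = (1/(EG-F^2)) [[G, -F], [-F, E]]
first partials: E_x = (9/2)*x*y^2, E_y = (9/2)*x^2*y, F_x = -6*y^2 + (27/8)*x^2*y, F_y = -12*x*y + (9/8)*x^3, G_x = -12*x*y + (9/4)*x^3, G_y = 32*y - 6*x^2
D = EG - F^2 = 1 + 16*y^2 - 6*x^2*y + (9/4)*x^2*y^2 + (9/16)*x^4
expanded: Gamma^x_xx = (G E_x - 2F F_x + F E_y)/(2D), Gamma^x_xy = (G E_y - F G_x)/(2D), Gamma^x_yy = (2G F_y - G G_x - F G_y)/(2D), Gamma^y_xx = (2E F_x - E E_y - F E_x)/(2D), Gamma^y_xy = (E G_x - F E_y)/(2D), Gamma^y_yy = (E G_y - 2F F_y + F G_x)/(2D); substitute and cancel common factors

Answer: Gamma_xxx = 36*x*y^2/(9*x^4 + 36*x^2*y^2 - 96*x^2*y + 256*y^2 + 16), Gamma_xxy = 36*x^2*y/(9*x^4 + 36*x^2*y^2 - 96*x^2*y + 256*y^2 + 16), Gamma_xyy = -96*x*y/(9*x^4 + 36*x^2*y^2 - 96*x^2*y + 256*y^2 + 16), Gamma_yxx = (18*x^2*y - 96*y^2)/(9*x^4 + 36*x^2*y^2 - 96*x^2*y + 256*y^2 + 16), Gamma_yxy = (18*x^3 - 96*x*y)/(9*x^4 + 36*x^2*y^2 - 96*x^2*y + 256*y^2 + 16), Gamma_yyy = (-48*x^2 + 256*y)/(9*x^4 + 36*x^2*y^2 - 96*x^2*y + 256*y^2 + 16)


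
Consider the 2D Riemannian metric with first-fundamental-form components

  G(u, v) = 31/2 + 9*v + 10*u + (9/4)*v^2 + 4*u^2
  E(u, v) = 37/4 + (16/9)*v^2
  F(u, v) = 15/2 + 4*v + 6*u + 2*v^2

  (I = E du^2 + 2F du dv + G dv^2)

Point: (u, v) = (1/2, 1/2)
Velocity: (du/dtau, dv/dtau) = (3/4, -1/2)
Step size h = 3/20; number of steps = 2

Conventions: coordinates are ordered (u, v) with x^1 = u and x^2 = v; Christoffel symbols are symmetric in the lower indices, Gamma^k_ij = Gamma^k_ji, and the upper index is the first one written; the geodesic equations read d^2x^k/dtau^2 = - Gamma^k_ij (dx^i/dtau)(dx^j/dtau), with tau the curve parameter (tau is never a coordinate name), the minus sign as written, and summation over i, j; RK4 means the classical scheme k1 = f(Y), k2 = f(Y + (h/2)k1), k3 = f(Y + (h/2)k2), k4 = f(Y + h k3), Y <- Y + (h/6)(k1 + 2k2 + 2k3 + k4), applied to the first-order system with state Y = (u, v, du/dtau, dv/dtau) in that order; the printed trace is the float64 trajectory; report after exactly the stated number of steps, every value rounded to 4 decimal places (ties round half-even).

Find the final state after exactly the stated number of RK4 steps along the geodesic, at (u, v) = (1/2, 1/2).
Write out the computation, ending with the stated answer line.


f(Y) = (du/dtau, dv/dtau, -Gamma^u_ij Y'^i Y'^j, -Gamma^v_ij Y'^i Y'^j) with the Gammas evaluated at the stage position; h = 0.150000; intermediate values shown to 6 dp
step 0: u = 0.5000, v = 0.5000, du/dtau = 0.7500, dv/dtau = -0.5000
step 1:
  k1: at (u, v) = (0.500000, 0.500000), (du/dtau, dv/dtau) = (0.750000, -0.500000); Gamma_uuu = -0.750711, Gamma_uuv = -0.761382, Gamma_uvv = -1.126302, Gamma_vuu = 0.559825, Gamma_vuv = 0.636159, Gamma_vvv = 0.762990; k1 = (0.750000, -0.500000, 0.132814, -0.028530)
  k2: at (u, v) = (0.556250, 0.462500), (du/dtau, dv/dtau) = (0.759961, -0.502140); Gamma_uuu = -0.776393, Gamma_uuv = -0.830083, Gamma_uvv = -1.254369, Gamma_vuu = 0.570088, Gamma_vuv = 0.672203, Gamma_vvv = 0.816215; k2 = (0.759961, -0.502140, 0.131150, -0.022019)
  k3: at (u, v) = (0.556997, 0.462340), (du/dtau, dv/dtau) = (0.759836, -0.501651); Gamma_uuu = -0.776763, Gamma_uuv = -0.830952, Gamma_uvv = -1.255990, Gamma_vuu = 0.570190, Gamma_vuv = 0.672621, Gamma_vvv = 0.816883; k3 = (0.759836, -0.501651, 0.131067, -0.022002)
  k4: at (u, v) = (0.613975, 0.424752), (du/dtau, dv/dtau) = (0.769660, -0.503300); Gamma_uuu = -0.801947, Gamma_uuv = -0.901348, Gamma_uvv = -1.389471, Gamma_vuu = 0.579538, Gamma_vuv = 0.708389, Gamma_vvv = 0.871462; k4 = (0.769660, -0.503300, 0.128713, -0.015239)
  Y <- Y + (h/6)(k1 + 2k2 + 2k3 + k4): u = 0.6140, v = 0.4247, du/dtau = 0.7696, dv/dtau = -0.5033
step 2:
  k1: at (u, v) = (0.613981, 0.424728), (du/dtau, dv/dtau) = (0.769649, -0.503295); Gamma_uuu = -0.801947, Gamma_uuv = -0.901358, Gamma_uvv = -1.389491, Gamma_vuu = 0.579541, Gamma_vuv = 0.708396, Gamma_vvv = 0.871470; k1 = (0.769649, -0.503295, 0.128706, -0.015236)
  k2: at (u, v) = (0.671705, 0.386981), (du/dtau, dv/dtau) = (0.779302, -0.504438); Gamma_uuu = -0.826454, Gamma_uuv = -0.973166, Gamma_uvv = -1.528148, Gamma_vuu = 0.587900, Gamma_vuv = 0.743690, Gamma_vvv = 0.927166; k2 = (0.779302, -0.504438, 0.125642, -0.008259)
  k3: at (u, v) = (0.672429, 0.386895), (du/dtau, dv/dtau) = (0.779072, -0.503915); Gamma_uuu = -0.826809, Gamma_uuv = -0.974039, Gamma_uvv = -1.529834, Gamma_vuu = 0.587975, Gamma_vuv = 0.744076, Gamma_vvv = 0.927841; k3 = (0.779072, -0.503915, 0.125517, -0.008253)
  k4: at (u, v) = (0.730842, 0.349141), (du/dtau, dv/dtau) = (0.788477, -0.504533); Gamma_uuu = -0.850435, Gamma_uuv = -1.046871, Gamma_uvv = -1.673270, Gamma_vuu = 0.595237, Gamma_vuv = 0.778617, Gamma_vvv = 0.984336; k4 = (0.788477, -0.504533, 0.121732, -0.001135)
  Y <- Y + (h/6)(k1 + 2k2 + 2k3 + k4): u = 0.7309, v = 0.3491, du/dtau = 0.7885, dv/dtau = -0.5045

Answer: u = 0.7309, v = 0.3491, du/dtau = 0.7885, dv/dtau = -0.5045


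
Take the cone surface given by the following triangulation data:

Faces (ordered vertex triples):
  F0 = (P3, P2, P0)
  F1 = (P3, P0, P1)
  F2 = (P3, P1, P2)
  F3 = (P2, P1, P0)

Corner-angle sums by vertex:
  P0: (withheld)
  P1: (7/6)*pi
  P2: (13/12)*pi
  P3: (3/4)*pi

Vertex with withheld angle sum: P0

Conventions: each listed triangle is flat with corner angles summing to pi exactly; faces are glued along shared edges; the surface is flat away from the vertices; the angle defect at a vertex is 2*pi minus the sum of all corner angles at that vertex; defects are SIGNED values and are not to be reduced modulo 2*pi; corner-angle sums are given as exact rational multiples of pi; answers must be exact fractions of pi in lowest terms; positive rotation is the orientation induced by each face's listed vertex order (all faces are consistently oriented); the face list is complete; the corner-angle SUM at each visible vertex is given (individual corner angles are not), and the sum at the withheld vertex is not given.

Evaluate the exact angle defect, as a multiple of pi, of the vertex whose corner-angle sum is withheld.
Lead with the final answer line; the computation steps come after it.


Answer: defect(P0) = pi

V = 4, E = 6, F = 4; chi = V - E + F = 2
Gauss-Bonnet: total defect = 2*pi*chi = 4*pi; visible defects sum to 3*pi


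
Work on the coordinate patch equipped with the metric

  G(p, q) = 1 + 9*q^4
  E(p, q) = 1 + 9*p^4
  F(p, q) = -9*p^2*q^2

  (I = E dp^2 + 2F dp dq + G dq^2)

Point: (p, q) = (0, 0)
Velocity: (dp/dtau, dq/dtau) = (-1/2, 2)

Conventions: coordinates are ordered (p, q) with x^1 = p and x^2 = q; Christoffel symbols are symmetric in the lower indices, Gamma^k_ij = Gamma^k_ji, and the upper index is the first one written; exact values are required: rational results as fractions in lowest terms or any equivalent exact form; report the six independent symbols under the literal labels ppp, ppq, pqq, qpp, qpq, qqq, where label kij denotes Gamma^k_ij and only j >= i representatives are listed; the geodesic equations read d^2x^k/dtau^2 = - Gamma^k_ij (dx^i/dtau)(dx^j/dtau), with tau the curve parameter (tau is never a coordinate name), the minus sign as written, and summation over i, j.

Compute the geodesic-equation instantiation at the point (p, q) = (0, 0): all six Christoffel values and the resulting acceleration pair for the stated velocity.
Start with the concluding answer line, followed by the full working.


Answer: Gamma_ppp = 0, Gamma_ppq = 0, Gamma_pqq = 0, Gamma_qpp = 0, Gamma_qpq = 0, Gamma_qqq = 0; accelerations (d^2p/dtau^2, d^2q/dtau^2) = (0, 0)

E = 1, F = 0, G = 1 at the point
E_p = 0, E_q = 0, F_p = 0, F_q = 0, G_p = 0, G_q = 0
EG - F^2 = 1;  g^inv = (1) * [[1, 0], [0, 1]]
first-kind symbols [ij,l] = (1/2)(d_i g_jl + d_j g_il - d_l g_ij): [pp,p] = E_p/2 = 0, [pp,q] = F_p - E_q/2 = 0, [pq,p] = E_q/2 = 0, [pq,q] = G_p/2 = 0, [qq,p] = F_q - G_p/2 = 0, [qq,q] = G_q/2 = 0
Gamma^p_ij = (G*[ij,p] - F*[ij,q])/(EG - F^2), Gamma^q_ij = (E*[ij,q] - F*[ij,p])/(EG - F^2)
Gamma_ppp = 0, Gamma_ppq = 0, Gamma_pqq = 0, Gamma_qpp = 0, Gamma_qpq = 0, Gamma_qqq = 0
d^2p/dtau^2 = -(Gamma_ppp*(-1/2)^2 + 2*Gamma_ppq*(-1/2)*(2) + Gamma_pqq*(2)^2) = 0
d^2q/dtau^2 = -(Gamma_qpp*(-1/2)^2 + 2*Gamma_qpq*(-1/2)*(2) + Gamma_qqq*(2)^2) = 0


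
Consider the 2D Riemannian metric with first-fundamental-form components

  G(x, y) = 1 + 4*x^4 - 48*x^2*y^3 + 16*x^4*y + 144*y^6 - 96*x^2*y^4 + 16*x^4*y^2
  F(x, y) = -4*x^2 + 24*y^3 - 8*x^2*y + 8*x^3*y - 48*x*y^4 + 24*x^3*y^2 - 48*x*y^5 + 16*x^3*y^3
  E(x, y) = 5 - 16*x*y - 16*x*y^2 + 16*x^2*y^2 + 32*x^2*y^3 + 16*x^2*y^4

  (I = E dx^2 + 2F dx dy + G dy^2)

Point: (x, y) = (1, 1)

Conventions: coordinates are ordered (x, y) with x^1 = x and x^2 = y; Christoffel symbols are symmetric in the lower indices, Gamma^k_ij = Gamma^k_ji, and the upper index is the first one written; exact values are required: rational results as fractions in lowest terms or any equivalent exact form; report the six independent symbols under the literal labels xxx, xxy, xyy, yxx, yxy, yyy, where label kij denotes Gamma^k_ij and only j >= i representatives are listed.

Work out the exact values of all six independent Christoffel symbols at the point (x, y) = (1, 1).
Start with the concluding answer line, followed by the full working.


Answer: Gamma_xxx = 48/73, Gamma_xxy = 72/73, Gamma_xyy = -192/73, Gamma_yxx = -48/73, Gamma_yxy = -72/73, Gamma_yyy = 192/73

E = 37, F = -36, G = 37 at the point
E_x = 96, E_y = 144, F_x = 24, F_y = -264, G_x = -144, G_y = 384
EG - F^2 = 73;  g^inv = (1/73) * [[37, 36], [36, 37]]
first-kind symbols [ij,l] = (1/2)(d_i g_jl + d_j g_il - d_l g_ij): [xx,x] = E_x/2 = 48, [xx,y] = F_x - E_y/2 = -48, [xy,x] = E_y/2 = 72, [xy,y] = G_x/2 = -72, [yy,x] = F_y - G_x/2 = -192, [yy,y] = G_y/2 = 192
Gamma^x_ij = (G*[ij,x] - F*[ij,y])/(EG - F^2), Gamma^y_ij = (E*[ij,y] - F*[ij,x])/(EG - F^2)


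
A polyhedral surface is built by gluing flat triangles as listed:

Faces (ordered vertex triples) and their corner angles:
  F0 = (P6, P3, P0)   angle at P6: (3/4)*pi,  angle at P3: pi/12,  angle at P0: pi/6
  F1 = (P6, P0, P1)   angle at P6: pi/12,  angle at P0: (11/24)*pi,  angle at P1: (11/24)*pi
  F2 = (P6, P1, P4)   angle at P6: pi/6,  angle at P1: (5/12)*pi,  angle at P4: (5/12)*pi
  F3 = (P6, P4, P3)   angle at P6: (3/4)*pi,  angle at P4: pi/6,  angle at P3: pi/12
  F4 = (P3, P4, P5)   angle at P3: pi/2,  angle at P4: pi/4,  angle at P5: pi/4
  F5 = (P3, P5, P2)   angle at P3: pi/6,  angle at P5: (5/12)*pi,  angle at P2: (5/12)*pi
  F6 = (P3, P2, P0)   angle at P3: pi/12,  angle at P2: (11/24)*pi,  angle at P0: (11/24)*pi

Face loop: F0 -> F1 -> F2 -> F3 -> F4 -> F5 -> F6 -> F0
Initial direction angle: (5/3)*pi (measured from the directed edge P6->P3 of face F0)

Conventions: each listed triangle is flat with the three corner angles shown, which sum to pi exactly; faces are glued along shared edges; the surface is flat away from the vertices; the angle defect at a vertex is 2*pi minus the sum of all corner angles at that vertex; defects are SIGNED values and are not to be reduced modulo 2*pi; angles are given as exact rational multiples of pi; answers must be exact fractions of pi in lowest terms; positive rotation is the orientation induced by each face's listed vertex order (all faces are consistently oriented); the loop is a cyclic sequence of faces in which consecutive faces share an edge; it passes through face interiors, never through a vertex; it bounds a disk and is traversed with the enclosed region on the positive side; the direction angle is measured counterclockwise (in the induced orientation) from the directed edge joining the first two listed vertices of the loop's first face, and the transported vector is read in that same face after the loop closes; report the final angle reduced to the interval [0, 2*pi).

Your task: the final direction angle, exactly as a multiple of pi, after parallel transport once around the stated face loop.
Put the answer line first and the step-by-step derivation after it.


Answer: final direction angle = pi

enclosed vertex P3: corner angles sum to (11/12)*pi, defect = 2*pi - (11/12)*pi = (13/12)*pi
enclosed vertex P6: corner angles sum to (7/4)*pi, defect = 2*pi - (7/4)*pi = pi/4
the rotation equals the total enclosed defect, so the final angle is initial + defects (mod 2*pi)
final angle = (5/3)*pi + (4/3)*pi = pi (mod 2*pi)
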